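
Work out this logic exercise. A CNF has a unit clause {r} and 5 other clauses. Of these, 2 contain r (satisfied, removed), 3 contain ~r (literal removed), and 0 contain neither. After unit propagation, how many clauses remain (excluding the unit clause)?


Satisfied (removed): 2
Shortened (remain): 3
Unchanged (remain): 0
Remaining = 3 + 0 = 3

3


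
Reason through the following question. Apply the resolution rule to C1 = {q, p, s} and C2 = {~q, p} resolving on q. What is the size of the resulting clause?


Remove q from C1 and ~q from C2.
C1 remainder: {p, s}
C2 remainder: {p}
Union (resolvent): {p, s}
Resolvent has 2 literal(s).

2


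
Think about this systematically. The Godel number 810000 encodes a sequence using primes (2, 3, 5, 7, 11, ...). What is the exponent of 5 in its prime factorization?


Factorize 810000 by dividing by 5 repeatedly.
Division steps: 5 divides 810000 exactly 4 time(s).
Exponent of 5 = 4

4


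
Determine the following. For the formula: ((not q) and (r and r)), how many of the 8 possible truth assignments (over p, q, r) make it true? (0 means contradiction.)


Check all 8 assignments:
p=0, q=0, r=0: 0
p=0, q=0, r=1: 1
p=0, q=1, r=0: 0
p=0, q=1, r=1: 0
p=1, q=0, r=0: 0
p=1, q=0, r=1: 1
p=1, q=1, r=0: 0
p=1, q=1, r=1: 0
Count of True = 2

2


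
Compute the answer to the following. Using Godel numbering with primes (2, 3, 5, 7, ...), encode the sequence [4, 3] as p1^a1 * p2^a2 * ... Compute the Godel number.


Encode each element as an exponent of the corresponding prime:
  2^4 = 16
  3^3 = 27
Product = 16 * 27 = 432

432


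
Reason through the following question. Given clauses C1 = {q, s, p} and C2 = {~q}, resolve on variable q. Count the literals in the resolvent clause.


Remove q from C1 and ~q from C2.
C1 remainder: {s, p}
C2 remainder: {}
Union (resolvent): {p, s}
Resolvent has 2 literal(s).

2


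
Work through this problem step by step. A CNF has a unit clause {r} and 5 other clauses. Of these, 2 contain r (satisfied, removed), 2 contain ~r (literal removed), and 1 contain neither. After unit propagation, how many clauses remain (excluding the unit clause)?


Satisfied (removed): 2
Shortened (remain): 2
Unchanged (remain): 1
Remaining = 2 + 1 = 3

3


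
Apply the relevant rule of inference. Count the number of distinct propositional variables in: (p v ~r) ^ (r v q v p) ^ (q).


Identify each variable that appears in the formula.
Variables found: p, q, r
Count = 3

3


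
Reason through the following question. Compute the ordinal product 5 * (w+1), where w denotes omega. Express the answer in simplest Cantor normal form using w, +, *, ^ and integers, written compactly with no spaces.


Compute 5 * (w+1).
Ordinal * is associative and left-distributive over +, but NOT commutative; for finite n>1, n*w = w but w*n stays w*n.
By left-distributivity: 5 * (w+1) = 5*w + 5*1 = w + 5 = w+5.
Result = w+5

w+5


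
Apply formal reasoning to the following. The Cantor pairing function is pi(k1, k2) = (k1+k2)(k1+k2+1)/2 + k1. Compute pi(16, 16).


k1 + k2 = 32
(k1+k2)(k1+k2+1)/2 = 32 * 33 / 2 = 528
pi = 528 + 16 = 544

544


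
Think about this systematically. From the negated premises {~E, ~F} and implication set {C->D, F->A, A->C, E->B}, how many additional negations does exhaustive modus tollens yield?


Initial negated facts: {~E, ~F}
Apply modus tollens to closure:
  (no implication fires)
Final negated: {~E, ~F}
New negations: {(none)}
Count = 0

0


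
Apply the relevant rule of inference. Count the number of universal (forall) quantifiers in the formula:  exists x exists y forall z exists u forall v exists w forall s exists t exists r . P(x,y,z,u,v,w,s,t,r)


Quantifier prefix: exists x exists y forall z exists u forall v exists w forall s exists t exists r
Mark each quantifier type:
  E E U E U E U E E
Universal count = 3, Existential count = 6
Asked for universal (forall) quantifiers: 3

3


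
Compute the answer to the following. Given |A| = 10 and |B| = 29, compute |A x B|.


The Cartesian product A x B contains all ordered pairs (a, b).
|A x B| = |A| * |B| = 10 * 29 = 290

290


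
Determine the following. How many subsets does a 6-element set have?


The power set of a set with n elements has 2^n elements.
|P(S)| = 2^6 = 64

64


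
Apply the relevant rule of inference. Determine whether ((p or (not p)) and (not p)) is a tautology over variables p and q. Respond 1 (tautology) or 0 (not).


Check all 4 assignments:
p=0, q=0: 1
p=0, q=1: 1
p=1, q=0: 0
p=1, q=1: 0
Satisfying count = 2/4.
Tautology iff count = 4: no.

0


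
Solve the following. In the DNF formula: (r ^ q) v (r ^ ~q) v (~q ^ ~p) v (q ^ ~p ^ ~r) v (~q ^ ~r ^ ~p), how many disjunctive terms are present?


A DNF formula is a disjunction of terms (conjunctions).
Terms are separated by v.
Counting the disjuncts: 5 terms.

5


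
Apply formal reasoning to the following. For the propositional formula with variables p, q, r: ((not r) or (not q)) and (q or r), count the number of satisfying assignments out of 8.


Evaluate all 8 assignments for p, q, r:
p=0, q=0, r=0: 0
p=0, q=0, r=1: 1
p=0, q=1, r=0: 1
p=0, q=1, r=1: 0
p=1, q=0, r=0: 0
p=1, q=0, r=1: 1
p=1, q=1, r=0: 1
p=1, q=1, r=1: 0
Satisfying count = 4

4


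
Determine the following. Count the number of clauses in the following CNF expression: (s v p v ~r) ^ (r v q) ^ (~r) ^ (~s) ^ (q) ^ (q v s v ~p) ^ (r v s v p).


A CNF formula is a conjunction of clauses.
Clauses are separated by ^.
Counting the conjuncts: 7 clauses.

7


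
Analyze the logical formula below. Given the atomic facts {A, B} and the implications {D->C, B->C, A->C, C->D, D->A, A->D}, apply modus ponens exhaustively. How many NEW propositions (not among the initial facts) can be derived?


Initial facts: {A, B}
Apply modus ponens to closure:
  B and B->C  =>  C
  C and C->D  =>  D
Final known: {A, B, C, D}
New propositions: {C, D}
Count = 2

2


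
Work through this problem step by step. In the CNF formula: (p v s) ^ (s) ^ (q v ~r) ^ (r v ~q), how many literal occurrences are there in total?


Counting literals in each clause:
Clause 1: 2 literal(s)
Clause 2: 1 literal(s)
Clause 3: 2 literal(s)
Clause 4: 2 literal(s)
Total = 7

7


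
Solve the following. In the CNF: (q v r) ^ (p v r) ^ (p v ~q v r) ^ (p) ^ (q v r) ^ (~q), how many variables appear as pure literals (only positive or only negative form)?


Check each variable for pure literal status:
p: pure positive
q: mixed (not pure)
r: pure positive
Pure literal count = 2

2


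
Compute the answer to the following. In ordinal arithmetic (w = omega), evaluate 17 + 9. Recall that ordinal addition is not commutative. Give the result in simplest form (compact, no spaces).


Compute 17 + 9.
Ordinal + is associative but NOT commutative; for finite n>0, n + w = w but w + n stays w+n.
Both operands finite; ordinal + agrees with natural +: 17 + 9 = 26.
Result = 26

26


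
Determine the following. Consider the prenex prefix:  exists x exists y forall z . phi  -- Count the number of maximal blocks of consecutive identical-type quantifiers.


Quantifier-type sequence: E E A  (A=forall, E=exists)
Group into maximal same-type runs:
  Ex2 | Ax1
Number of blocks = 2

2


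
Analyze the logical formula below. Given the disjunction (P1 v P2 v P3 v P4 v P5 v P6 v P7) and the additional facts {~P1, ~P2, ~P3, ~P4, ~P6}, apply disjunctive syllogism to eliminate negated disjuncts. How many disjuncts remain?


Original disjuncts (7): P1, P2, P3, P4, P5, P6, P7
Negated (eliminate): ~P1, ~P2, ~P3, ~P4, ~P6
Remaining disjuncts: P5, P7
Count = 7 - 5 = 2

2


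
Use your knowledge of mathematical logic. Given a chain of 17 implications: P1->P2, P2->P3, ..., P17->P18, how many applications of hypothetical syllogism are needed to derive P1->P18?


With 17 implications in a chain connecting 18 propositions:
P1->P2, P2->P3, ..., P17->P18
Steps needed = (number of implications) - 1 = 17 - 1 = 16

16


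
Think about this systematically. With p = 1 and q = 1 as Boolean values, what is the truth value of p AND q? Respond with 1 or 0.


p = 1, q = 1
Operation: p AND q
Evaluate: 1 AND 1 = 1

1


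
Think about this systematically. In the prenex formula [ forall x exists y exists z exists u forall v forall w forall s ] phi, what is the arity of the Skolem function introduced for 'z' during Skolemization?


Quantifier prefix: forall x exists y exists z exists u forall v forall w forall s
'z' is existentially quantified at position 3.
Universal variables preceding it: x
Skolem function arity = 1

1


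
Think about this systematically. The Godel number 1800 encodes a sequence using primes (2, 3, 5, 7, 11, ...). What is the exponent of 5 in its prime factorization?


Factorize 1800 by dividing by 5 repeatedly.
Division steps: 5 divides 1800 exactly 2 time(s).
Exponent of 5 = 2

2


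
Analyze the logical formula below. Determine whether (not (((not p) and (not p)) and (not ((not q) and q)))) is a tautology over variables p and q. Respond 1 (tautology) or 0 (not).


Check all 4 assignments:
p=0, q=0: 0
p=0, q=1: 0
p=1, q=0: 1
p=1, q=1: 1
Satisfying count = 2/4.
Tautology iff count = 4: no.

0


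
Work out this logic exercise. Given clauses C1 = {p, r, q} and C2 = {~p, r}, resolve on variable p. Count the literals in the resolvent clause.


Remove p from C1 and ~p from C2.
C1 remainder: {r, q}
C2 remainder: {r}
Union (resolvent): {q, r}
Resolvent has 2 literal(s).

2


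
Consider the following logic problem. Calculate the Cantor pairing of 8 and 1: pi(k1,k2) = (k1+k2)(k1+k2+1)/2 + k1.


k1 + k2 = 9
(k1+k2)(k1+k2+1)/2 = 9 * 10 / 2 = 45
pi = 45 + 8 = 53

53


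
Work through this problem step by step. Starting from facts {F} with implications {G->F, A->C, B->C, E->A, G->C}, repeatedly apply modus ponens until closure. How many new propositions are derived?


Initial facts: {F}
Apply modus ponens to closure:
  (no implication fires)
Final known: {F}
New propositions: {(none)}
Count = 0

0


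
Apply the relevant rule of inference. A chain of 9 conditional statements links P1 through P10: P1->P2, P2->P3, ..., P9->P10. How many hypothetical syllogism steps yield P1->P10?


With 9 implications in a chain connecting 10 propositions:
P1->P2, P2->P3, ..., P9->P10
Steps needed = (number of implications) - 1 = 9 - 1 = 8

8


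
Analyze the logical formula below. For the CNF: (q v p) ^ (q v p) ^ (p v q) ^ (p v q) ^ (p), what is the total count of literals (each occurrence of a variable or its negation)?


Counting literals in each clause:
Clause 1: 2 literal(s)
Clause 2: 2 literal(s)
Clause 3: 2 literal(s)
Clause 4: 2 literal(s)
Clause 5: 1 literal(s)
Total = 9

9


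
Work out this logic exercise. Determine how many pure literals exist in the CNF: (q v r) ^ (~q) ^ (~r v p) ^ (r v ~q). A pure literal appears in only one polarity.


Check each variable for pure literal status:
p: pure positive
q: mixed (not pure)
r: mixed (not pure)
Pure literal count = 1

1


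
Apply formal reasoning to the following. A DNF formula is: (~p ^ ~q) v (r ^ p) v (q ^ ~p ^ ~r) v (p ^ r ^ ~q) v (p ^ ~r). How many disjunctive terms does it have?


A DNF formula is a disjunction of terms (conjunctions).
Terms are separated by v.
Counting the disjuncts: 5 terms.

5


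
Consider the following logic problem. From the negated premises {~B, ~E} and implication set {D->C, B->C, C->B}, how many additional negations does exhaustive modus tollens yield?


Initial negated facts: {~B, ~E}
Apply modus tollens to closure:
  ~B and C->B  =>  ~C
  ~C and D->C  =>  ~D
Final negated: {~B, ~C, ~D, ~E}
New negations: {~C, ~D}
Count = 2

2


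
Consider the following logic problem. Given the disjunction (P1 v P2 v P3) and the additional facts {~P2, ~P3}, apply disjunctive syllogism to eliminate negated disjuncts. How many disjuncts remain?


Original disjuncts (3): P1, P2, P3
Negated (eliminate): ~P2, ~P3
Remaining disjuncts: P1
Count = 3 - 2 = 1

1


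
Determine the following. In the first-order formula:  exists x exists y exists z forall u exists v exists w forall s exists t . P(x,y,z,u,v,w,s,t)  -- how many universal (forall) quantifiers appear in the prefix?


Quantifier prefix: exists x exists y exists z forall u exists v exists w forall s exists t
Mark each quantifier type:
  E E E U E E U E
Universal count = 2, Existential count = 6
Asked for universal (forall) quantifiers: 2

2


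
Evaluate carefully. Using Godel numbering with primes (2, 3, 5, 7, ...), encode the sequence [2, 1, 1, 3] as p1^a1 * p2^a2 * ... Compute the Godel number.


Encode each element as an exponent of the corresponding prime:
  2^2 = 4
  3^1 = 3
  5^1 = 5
  7^3 = 343
Product = 4 * 3 * 5 * 343 = 20580

20580


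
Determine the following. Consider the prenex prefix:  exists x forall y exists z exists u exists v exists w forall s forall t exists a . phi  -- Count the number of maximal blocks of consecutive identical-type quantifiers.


Quantifier-type sequence: E A E E E E A A E  (A=forall, E=exists)
Group into maximal same-type runs:
  Ex1 | Ax1 | Ex4 | Ax2 | Ex1
Number of blocks = 5

5


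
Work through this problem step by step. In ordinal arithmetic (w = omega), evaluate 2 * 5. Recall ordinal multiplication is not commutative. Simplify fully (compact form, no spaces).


Compute 2 * 5.
Ordinal * is associative and left-distributive over +, but NOT commutative; for finite n>1, n*w = w but w*n stays w*n.
Both finite; ordinal * agrees with natural *: 2 * 5 = 10.
Result = 10

10


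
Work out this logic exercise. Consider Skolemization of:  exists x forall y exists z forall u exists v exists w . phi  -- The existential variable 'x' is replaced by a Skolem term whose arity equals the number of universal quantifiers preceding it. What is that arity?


Quantifier prefix: exists x forall y exists z forall u exists v exists w
'x' is existentially quantified at position 1.
No universal quantifiers precede it.
Skolem function arity = 0 (a Skolem constant)

0


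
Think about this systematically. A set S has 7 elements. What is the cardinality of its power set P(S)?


The power set of a set with n elements has 2^n elements.
|P(S)| = 2^7 = 128

128


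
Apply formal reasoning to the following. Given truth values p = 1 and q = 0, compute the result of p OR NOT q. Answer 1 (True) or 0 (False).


p = 1, q = 0
Operation: p OR NOT q
Evaluate: 1 OR NOT 0 = 1

1


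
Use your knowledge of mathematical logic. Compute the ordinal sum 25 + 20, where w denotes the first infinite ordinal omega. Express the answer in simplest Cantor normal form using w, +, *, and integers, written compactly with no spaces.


Compute 25 + 20.
Ordinal + is associative but NOT commutative; for finite n>0, n + w = w but w + n stays w+n.
Both operands finite; ordinal + agrees with natural +: 25 + 20 = 45.
Result = 45

45


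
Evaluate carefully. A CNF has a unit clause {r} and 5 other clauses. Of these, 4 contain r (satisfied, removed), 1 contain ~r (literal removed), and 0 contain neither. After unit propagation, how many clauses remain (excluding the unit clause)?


Satisfied (removed): 4
Shortened (remain): 1
Unchanged (remain): 0
Remaining = 1 + 0 = 1

1


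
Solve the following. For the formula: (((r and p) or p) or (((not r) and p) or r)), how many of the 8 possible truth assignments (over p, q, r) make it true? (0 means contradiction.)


Check all 8 assignments:
p=0, q=0, r=0: 0
p=0, q=0, r=1: 1
p=0, q=1, r=0: 0
p=0, q=1, r=1: 1
p=1, q=0, r=0: 1
p=1, q=0, r=1: 1
p=1, q=1, r=0: 1
p=1, q=1, r=1: 1
Count of True = 6

6


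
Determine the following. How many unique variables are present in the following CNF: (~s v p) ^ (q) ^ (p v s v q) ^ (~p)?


Identify each variable that appears in the formula.
Variables found: p, q, s
Count = 3

3


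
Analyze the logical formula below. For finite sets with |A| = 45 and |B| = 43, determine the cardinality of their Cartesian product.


The Cartesian product A x B contains all ordered pairs (a, b).
|A x B| = |A| * |B| = 45 * 43 = 1935

1935


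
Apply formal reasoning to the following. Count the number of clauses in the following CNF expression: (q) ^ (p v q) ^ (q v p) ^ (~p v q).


A CNF formula is a conjunction of clauses.
Clauses are separated by ^.
Counting the conjuncts: 4 clauses.

4


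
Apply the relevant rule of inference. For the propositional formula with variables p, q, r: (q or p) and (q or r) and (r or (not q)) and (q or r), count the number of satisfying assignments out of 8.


Evaluate all 8 assignments for p, q, r:
p=0, q=0, r=0: 0
p=0, q=0, r=1: 0
p=0, q=1, r=0: 0
p=0, q=1, r=1: 1
p=1, q=0, r=0: 0
p=1, q=0, r=1: 1
p=1, q=1, r=0: 0
p=1, q=1, r=1: 1
Satisfying count = 3

3


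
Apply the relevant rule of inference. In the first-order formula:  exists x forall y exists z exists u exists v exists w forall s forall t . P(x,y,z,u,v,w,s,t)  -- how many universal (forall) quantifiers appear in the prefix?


Quantifier prefix: exists x forall y exists z exists u exists v exists w forall s forall t
Mark each quantifier type:
  E U E E E E U U
Universal count = 3, Existential count = 5
Asked for universal (forall) quantifiers: 3

3


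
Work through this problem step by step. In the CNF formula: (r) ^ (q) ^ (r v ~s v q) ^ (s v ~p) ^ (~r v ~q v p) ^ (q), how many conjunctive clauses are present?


A CNF formula is a conjunction of clauses.
Clauses are separated by ^.
Counting the conjuncts: 6 clauses.

6


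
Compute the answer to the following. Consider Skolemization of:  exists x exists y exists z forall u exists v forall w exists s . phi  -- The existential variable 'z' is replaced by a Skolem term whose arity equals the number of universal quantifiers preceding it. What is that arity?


Quantifier prefix: exists x exists y exists z forall u exists v forall w exists s
'z' is existentially quantified at position 3.
No universal quantifiers precede it.
Skolem function arity = 0 (a Skolem constant)

0


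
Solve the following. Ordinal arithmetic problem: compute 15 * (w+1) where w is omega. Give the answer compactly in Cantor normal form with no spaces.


Compute 15 * (w+1).
Ordinal * is associative and left-distributive over +, but NOT commutative; for finite n>1, n*w = w but w*n stays w*n.
By left-distributivity: 15 * (w+1) = 15*w + 15*1 = w + 15 = w+15.
Result = w+15

w+15


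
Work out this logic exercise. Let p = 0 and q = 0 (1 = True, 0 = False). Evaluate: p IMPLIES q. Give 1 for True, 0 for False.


p = 0, q = 0
Operation: p IMPLIES q
Evaluate: 0 IMPLIES 0 = 1

1


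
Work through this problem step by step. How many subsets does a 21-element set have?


The power set of a set with n elements has 2^n elements.
|P(S)| = 2^21 = 2097152

2097152


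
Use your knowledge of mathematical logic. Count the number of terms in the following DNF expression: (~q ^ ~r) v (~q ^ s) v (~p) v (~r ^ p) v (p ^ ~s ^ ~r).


A DNF formula is a disjunction of terms (conjunctions).
Terms are separated by v.
Counting the disjuncts: 5 terms.

5


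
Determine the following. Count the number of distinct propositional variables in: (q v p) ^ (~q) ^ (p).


Identify each variable that appears in the formula.
Variables found: p, q
Count = 2

2


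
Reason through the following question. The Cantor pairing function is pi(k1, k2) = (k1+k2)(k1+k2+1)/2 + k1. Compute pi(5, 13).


k1 + k2 = 18
(k1+k2)(k1+k2+1)/2 = 18 * 19 / 2 = 171
pi = 171 + 5 = 176

176


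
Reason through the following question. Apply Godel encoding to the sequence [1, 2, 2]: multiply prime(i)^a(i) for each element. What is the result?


Encode each element as an exponent of the corresponding prime:
  2^1 = 2
  3^2 = 9
  5^2 = 25
Product = 2 * 9 * 25 = 450

450


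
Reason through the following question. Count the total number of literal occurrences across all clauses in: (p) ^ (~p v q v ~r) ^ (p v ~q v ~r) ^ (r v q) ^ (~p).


Counting literals in each clause:
Clause 1: 1 literal(s)
Clause 2: 3 literal(s)
Clause 3: 3 literal(s)
Clause 4: 2 literal(s)
Clause 5: 1 literal(s)
Total = 10

10


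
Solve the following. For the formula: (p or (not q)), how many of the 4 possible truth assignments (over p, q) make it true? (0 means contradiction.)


Check all 4 assignments:
p=0, q=0: 1
p=0, q=1: 0
p=1, q=0: 1
p=1, q=1: 1
Count of True = 3

3


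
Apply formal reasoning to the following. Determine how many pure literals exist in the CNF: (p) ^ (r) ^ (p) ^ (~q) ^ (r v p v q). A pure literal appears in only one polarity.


Check each variable for pure literal status:
p: pure positive
q: mixed (not pure)
r: pure positive
Pure literal count = 2

2


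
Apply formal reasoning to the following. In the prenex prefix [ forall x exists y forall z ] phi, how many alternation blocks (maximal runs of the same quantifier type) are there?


Quantifier-type sequence: A E A  (A=forall, E=exists)
Group into maximal same-type runs:
  Ax1 | Ex1 | Ax1
Number of blocks = 3

3


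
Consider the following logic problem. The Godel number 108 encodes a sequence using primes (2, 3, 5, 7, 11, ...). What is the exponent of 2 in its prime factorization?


Factorize 108 by dividing by 2 repeatedly.
Division steps: 2 divides 108 exactly 2 time(s).
Exponent of 2 = 2

2


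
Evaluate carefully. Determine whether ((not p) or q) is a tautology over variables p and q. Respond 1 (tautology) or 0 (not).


Check all 4 assignments:
p=0, q=0: 1
p=0, q=1: 1
p=1, q=0: 0
p=1, q=1: 1
Satisfying count = 3/4.
Tautology iff count = 4: no.

0


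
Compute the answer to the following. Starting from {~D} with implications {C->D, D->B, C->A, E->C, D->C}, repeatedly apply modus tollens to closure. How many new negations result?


Initial negated facts: {~D}
Apply modus tollens to closure:
  ~D and C->D  =>  ~C
  ~C and E->C  =>  ~E
Final negated: {~C, ~D, ~E}
New negations: {~C, ~E}
Count = 2

2


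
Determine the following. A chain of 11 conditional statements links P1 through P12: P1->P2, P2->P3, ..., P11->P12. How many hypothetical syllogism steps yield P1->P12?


With 11 implications in a chain connecting 12 propositions:
P1->P2, P2->P3, ..., P11->P12
Steps needed = (number of implications) - 1 = 11 - 1 = 10

10


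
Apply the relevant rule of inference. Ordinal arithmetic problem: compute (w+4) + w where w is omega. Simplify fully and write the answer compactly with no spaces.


Compute (w+4) + w.
Ordinal + is associative but NOT commutative; for finite n>0, n + w = w but w + n stays w+n.
(w+4) + w = w + (4+w) = w + w = w*2 (the finite tail 4 is absorbed by the right w).
Result = w*2

w*2


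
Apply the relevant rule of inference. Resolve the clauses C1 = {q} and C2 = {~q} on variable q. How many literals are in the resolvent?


Remove q from C1 and ~q from C2.
C1 remainder: {}
C2 remainder: {}
Union (resolvent): {} (empty clause)
Resolvent has 0 literal(s).

0


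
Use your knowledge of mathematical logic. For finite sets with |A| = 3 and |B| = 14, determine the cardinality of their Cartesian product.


The Cartesian product A x B contains all ordered pairs (a, b).
|A x B| = |A| * |B| = 3 * 14 = 42

42


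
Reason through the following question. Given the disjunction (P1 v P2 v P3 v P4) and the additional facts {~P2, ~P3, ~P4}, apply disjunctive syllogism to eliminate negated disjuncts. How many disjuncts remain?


Original disjuncts (4): P1, P2, P3, P4
Negated (eliminate): ~P2, ~P3, ~P4
Remaining disjuncts: P1
Count = 4 - 3 = 1

1


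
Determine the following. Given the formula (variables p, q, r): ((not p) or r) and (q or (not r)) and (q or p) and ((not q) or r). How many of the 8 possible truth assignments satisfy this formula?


Evaluate all 8 assignments for p, q, r:
p=0, q=0, r=0: 0
p=0, q=0, r=1: 0
p=0, q=1, r=0: 0
p=0, q=1, r=1: 1
p=1, q=0, r=0: 0
p=1, q=0, r=1: 0
p=1, q=1, r=0: 0
p=1, q=1, r=1: 1
Satisfying count = 2

2


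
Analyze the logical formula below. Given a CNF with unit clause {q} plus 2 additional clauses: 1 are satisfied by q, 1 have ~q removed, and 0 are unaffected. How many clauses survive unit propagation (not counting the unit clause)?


Satisfied (removed): 1
Shortened (remain): 1
Unchanged (remain): 0
Remaining = 1 + 0 = 1

1


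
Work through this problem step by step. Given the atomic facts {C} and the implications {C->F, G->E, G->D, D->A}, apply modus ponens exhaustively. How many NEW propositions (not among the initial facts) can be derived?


Initial facts: {C}
Apply modus ponens to closure:
  C and C->F  =>  F
Final known: {C, F}
New propositions: {F}
Count = 1

1


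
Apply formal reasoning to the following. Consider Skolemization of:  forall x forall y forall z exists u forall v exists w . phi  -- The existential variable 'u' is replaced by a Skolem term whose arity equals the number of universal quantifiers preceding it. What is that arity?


Quantifier prefix: forall x forall y forall z exists u forall v exists w
'u' is existentially quantified at position 4.
Universal variables preceding it: x, y, z
Skolem function arity = 3

3


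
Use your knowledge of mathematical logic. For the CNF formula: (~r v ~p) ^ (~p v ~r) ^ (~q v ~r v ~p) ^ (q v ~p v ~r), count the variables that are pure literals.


Check each variable for pure literal status:
p: pure negative
q: mixed (not pure)
r: pure negative
Pure literal count = 2

2


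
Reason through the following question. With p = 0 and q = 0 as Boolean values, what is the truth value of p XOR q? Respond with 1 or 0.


p = 0, q = 0
Operation: p XOR q
Evaluate: 0 XOR 0 = 0

0


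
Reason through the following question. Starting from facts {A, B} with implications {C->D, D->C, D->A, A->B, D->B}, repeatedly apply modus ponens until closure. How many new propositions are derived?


Initial facts: {A, B}
Apply modus ponens to closure:
  (no implication fires)
Final known: {A, B}
New propositions: {(none)}
Count = 0

0


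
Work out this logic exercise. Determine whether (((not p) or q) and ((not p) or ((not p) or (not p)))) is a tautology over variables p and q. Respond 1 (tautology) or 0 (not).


Check all 4 assignments:
p=0, q=0: 1
p=0, q=1: 1
p=1, q=0: 0
p=1, q=1: 0
Satisfying count = 2/4.
Tautology iff count = 4: no.

0


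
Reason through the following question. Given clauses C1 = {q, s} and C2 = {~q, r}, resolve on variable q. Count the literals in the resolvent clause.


Remove q from C1 and ~q from C2.
C1 remainder: {s}
C2 remainder: {r}
Union (resolvent): {r, s}
Resolvent has 2 literal(s).

2


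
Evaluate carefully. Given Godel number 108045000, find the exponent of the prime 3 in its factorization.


Factorize 108045000 by dividing by 3 repeatedly.
Division steps: 3 divides 108045000 exactly 2 time(s).
Exponent of 3 = 2

2


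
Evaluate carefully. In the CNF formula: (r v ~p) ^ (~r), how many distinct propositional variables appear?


Identify each variable that appears in the formula.
Variables found: p, r
Count = 2

2


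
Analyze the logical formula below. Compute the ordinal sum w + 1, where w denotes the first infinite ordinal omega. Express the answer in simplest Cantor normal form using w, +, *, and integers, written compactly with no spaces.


Compute w + 1.
Ordinal + is associative but NOT commutative; for finite n>0, n + w = w but w + n stays w+n.
w + 1 is already in normal form (a successor ordinal beyond w).
Result = w+1

w+1


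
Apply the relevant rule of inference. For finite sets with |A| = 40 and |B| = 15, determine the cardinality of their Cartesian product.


The Cartesian product A x B contains all ordered pairs (a, b).
|A x B| = |A| * |B| = 40 * 15 = 600

600


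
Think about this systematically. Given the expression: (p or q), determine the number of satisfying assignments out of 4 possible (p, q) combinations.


Check all 4 assignments:
p=0, q=0: 0
p=0, q=1: 1
p=1, q=0: 1
p=1, q=1: 1
Count of True = 3

3


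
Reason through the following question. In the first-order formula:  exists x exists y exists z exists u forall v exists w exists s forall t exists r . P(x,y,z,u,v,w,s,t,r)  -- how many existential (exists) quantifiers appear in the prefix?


Quantifier prefix: exists x exists y exists z exists u forall v exists w exists s forall t exists r
Mark each quantifier type:
  E E E E U E E U E
Universal count = 2, Existential count = 7
Asked for existential (exists) quantifiers: 7

7


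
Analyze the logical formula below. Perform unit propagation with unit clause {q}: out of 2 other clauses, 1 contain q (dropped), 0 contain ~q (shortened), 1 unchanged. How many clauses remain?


Satisfied (removed): 1
Shortened (remain): 0
Unchanged (remain): 1
Remaining = 0 + 1 = 1

1


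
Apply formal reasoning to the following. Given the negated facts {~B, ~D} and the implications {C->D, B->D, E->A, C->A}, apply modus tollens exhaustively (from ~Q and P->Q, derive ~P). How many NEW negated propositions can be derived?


Initial negated facts: {~B, ~D}
Apply modus tollens to closure:
  ~D and C->D  =>  ~C
Final negated: {~B, ~C, ~D}
New negations: {~C}
Count = 1

1


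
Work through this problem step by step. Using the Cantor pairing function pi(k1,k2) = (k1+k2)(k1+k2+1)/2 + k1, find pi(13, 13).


k1 + k2 = 26
(k1+k2)(k1+k2+1)/2 = 26 * 27 / 2 = 351
pi = 351 + 13 = 364

364


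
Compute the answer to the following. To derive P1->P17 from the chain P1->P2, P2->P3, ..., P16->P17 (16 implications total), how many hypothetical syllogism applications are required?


With 16 implications in a chain connecting 17 propositions:
P1->P2, P2->P3, ..., P16->P17
Steps needed = (number of implications) - 1 = 16 - 1 = 15

15


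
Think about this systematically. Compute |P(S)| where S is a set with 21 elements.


The power set of a set with n elements has 2^n elements.
|P(S)| = 2^21 = 2097152

2097152


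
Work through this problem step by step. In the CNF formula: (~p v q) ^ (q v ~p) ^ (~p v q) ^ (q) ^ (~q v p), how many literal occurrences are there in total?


Counting literals in each clause:
Clause 1: 2 literal(s)
Clause 2: 2 literal(s)
Clause 3: 2 literal(s)
Clause 4: 1 literal(s)
Clause 5: 2 literal(s)
Total = 9

9


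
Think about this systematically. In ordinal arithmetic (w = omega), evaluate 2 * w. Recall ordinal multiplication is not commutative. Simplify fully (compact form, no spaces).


Compute 2 * w.
Ordinal * is associative and left-distributive over +, but NOT commutative; for finite n>1, n*w = w but w*n stays w*n.
For finite n>0, n * w = sup{n*k : k<w} = w. So 2 * w = w.
Result = w

w


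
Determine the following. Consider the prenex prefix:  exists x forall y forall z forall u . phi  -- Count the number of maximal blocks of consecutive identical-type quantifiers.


Quantifier-type sequence: E A A A  (A=forall, E=exists)
Group into maximal same-type runs:
  Ex1 | Ax3
Number of blocks = 2

2


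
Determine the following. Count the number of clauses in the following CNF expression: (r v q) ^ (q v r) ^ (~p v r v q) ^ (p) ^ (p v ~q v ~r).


A CNF formula is a conjunction of clauses.
Clauses are separated by ^.
Counting the conjuncts: 5 clauses.

5


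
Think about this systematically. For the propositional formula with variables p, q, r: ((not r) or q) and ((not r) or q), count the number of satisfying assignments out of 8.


Evaluate all 8 assignments for p, q, r:
p=0, q=0, r=0: 1
p=0, q=0, r=1: 0
p=0, q=1, r=0: 1
p=0, q=1, r=1: 1
p=1, q=0, r=0: 1
p=1, q=0, r=1: 0
p=1, q=1, r=0: 1
p=1, q=1, r=1: 1
Satisfying count = 6

6


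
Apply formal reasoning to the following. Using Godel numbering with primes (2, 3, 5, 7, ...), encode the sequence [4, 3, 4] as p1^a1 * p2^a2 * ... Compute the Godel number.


Encode each element as an exponent of the corresponding prime:
  2^4 = 16
  3^3 = 27
  5^4 = 625
Product = 16 * 27 * 625 = 270000

270000


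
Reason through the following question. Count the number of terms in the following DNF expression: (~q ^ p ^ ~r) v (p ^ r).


A DNF formula is a disjunction of terms (conjunctions).
Terms are separated by v.
Counting the disjuncts: 2 terms.

2


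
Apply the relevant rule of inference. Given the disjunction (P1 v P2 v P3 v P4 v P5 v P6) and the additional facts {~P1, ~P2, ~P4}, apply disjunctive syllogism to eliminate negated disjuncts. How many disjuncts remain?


Original disjuncts (6): P1, P2, P3, P4, P5, P6
Negated (eliminate): ~P1, ~P2, ~P4
Remaining disjuncts: P3, P5, P6
Count = 6 - 3 = 3

3


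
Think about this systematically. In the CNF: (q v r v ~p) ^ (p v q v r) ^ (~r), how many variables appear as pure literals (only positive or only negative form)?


Check each variable for pure literal status:
p: mixed (not pure)
q: pure positive
r: mixed (not pure)
Pure literal count = 1

1


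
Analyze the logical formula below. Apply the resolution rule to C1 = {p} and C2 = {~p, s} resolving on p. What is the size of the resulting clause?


Remove p from C1 and ~p from C2.
C1 remainder: {}
C2 remainder: {s}
Union (resolvent): {s}
Resolvent has 1 literal(s).

1


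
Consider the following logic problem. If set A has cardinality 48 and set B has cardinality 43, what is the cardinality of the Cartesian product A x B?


The Cartesian product A x B contains all ordered pairs (a, b).
|A x B| = |A| * |B| = 48 * 43 = 2064

2064


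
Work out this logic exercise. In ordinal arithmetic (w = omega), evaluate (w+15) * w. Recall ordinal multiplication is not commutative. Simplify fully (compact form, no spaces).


Compute (w+15) * w.
Ordinal * is associative and left-distributive over +, but NOT commutative; for finite n>1, n*w = w but w*n stays w*n.
(w+15) * w = sup{(w+15)*k : k<w} = sup{w*k+15} = w^2 (the +15 tail is absorbed in the limit).
Result = w^2

w^2


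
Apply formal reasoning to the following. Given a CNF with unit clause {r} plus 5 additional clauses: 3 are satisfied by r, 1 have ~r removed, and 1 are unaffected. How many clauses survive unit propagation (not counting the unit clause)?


Satisfied (removed): 3
Shortened (remain): 1
Unchanged (remain): 1
Remaining = 1 + 1 = 2

2


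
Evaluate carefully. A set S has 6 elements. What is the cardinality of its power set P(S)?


The power set of a set with n elements has 2^n elements.
|P(S)| = 2^6 = 64

64


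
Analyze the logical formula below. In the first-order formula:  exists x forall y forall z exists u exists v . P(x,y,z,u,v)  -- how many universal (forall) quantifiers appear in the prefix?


Quantifier prefix: exists x forall y forall z exists u exists v
Mark each quantifier type:
  E U U E E
Universal count = 2, Existential count = 3
Asked for universal (forall) quantifiers: 2

2


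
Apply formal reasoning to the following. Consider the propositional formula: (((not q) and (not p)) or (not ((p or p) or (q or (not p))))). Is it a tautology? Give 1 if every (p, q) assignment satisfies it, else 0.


Check all 4 assignments:
p=0, q=0: 1
p=0, q=1: 0
p=1, q=0: 0
p=1, q=1: 0
Satisfying count = 1/4.
Tautology iff count = 4: no.

0


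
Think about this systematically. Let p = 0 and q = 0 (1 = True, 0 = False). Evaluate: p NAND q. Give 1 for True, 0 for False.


p = 0, q = 0
Operation: p NAND q
Evaluate: 0 NAND 0 = 1

1


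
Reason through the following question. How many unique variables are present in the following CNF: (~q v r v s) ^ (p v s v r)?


Identify each variable that appears in the formula.
Variables found: p, q, r, s
Count = 4

4


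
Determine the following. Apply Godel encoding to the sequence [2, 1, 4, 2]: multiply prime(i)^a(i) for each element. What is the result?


Encode each element as an exponent of the corresponding prime:
  2^2 = 4
  3^1 = 3
  5^4 = 625
  7^2 = 49
Product = 4 * 3 * 625 * 49 = 367500

367500


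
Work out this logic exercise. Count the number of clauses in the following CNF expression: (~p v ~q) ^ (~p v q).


A CNF formula is a conjunction of clauses.
Clauses are separated by ^.
Counting the conjuncts: 2 clauses.

2


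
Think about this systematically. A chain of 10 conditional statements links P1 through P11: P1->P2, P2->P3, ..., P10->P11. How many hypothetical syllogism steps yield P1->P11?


With 10 implications in a chain connecting 11 propositions:
P1->P2, P2->P3, ..., P10->P11
Steps needed = (number of implications) - 1 = 10 - 1 = 9

9


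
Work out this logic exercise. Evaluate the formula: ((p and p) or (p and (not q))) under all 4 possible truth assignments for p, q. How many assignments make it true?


Check all 4 assignments:
p=0, q=0: 0
p=0, q=1: 0
p=1, q=0: 1
p=1, q=1: 1
Count of True = 2

2


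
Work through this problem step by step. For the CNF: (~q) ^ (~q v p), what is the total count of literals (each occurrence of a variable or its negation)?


Counting literals in each clause:
Clause 1: 1 literal(s)
Clause 2: 2 literal(s)
Total = 3

3


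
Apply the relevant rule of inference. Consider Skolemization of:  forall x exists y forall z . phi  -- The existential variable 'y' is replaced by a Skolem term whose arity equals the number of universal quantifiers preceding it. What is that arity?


Quantifier prefix: forall x exists y forall z
'y' is existentially quantified at position 2.
Universal variables preceding it: x
Skolem function arity = 1

1


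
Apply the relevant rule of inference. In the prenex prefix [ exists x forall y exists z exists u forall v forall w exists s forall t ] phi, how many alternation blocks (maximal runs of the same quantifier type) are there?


Quantifier-type sequence: E A E E A A E A  (A=forall, E=exists)
Group into maximal same-type runs:
  Ex1 | Ax1 | Ex2 | Ax2 | Ex1 | Ax1
Number of blocks = 6

6


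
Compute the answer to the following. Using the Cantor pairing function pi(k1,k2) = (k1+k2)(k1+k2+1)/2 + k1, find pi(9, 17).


k1 + k2 = 26
(k1+k2)(k1+k2+1)/2 = 26 * 27 / 2 = 351
pi = 351 + 9 = 360

360


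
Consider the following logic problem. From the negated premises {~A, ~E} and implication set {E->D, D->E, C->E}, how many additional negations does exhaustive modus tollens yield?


Initial negated facts: {~A, ~E}
Apply modus tollens to closure:
  ~E and D->E  =>  ~D
  ~E and C->E  =>  ~C
Final negated: {~A, ~C, ~D, ~E}
New negations: {~C, ~D}
Count = 2

2


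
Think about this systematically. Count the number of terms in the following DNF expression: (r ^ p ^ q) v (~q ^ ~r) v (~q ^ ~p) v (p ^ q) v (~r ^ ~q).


A DNF formula is a disjunction of terms (conjunctions).
Terms are separated by v.
Counting the disjuncts: 5 terms.

5


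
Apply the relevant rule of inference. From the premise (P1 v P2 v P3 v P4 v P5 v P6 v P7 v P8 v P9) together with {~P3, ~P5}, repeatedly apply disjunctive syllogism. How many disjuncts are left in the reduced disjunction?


Original disjuncts (9): P1, P2, P3, P4, P5, P6, P7, P8, P9
Negated (eliminate): ~P3, ~P5
Remaining disjuncts: P1, P2, P4, P6, P7, P8, P9
Count = 9 - 2 = 7

7


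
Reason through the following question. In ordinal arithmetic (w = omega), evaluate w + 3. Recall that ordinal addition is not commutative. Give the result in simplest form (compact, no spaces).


Compute w + 3.
Ordinal + is associative but NOT commutative; for finite n>0, n + w = w but w + n stays w+n.
w + 3 is already in normal form (a successor ordinal beyond w).
Result = w+3

w+3


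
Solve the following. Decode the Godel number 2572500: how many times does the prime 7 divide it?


Factorize 2572500 by dividing by 7 repeatedly.
Division steps: 7 divides 2572500 exactly 3 time(s).
Exponent of 7 = 3

3


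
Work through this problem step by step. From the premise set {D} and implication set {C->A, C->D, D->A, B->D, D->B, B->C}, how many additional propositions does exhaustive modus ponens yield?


Initial facts: {D}
Apply modus ponens to closure:
  D and D->A  =>  A
  D and D->B  =>  B
  B and B->C  =>  C
Final known: {A, B, C, D}
New propositions: {A, B, C}
Count = 3

3
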